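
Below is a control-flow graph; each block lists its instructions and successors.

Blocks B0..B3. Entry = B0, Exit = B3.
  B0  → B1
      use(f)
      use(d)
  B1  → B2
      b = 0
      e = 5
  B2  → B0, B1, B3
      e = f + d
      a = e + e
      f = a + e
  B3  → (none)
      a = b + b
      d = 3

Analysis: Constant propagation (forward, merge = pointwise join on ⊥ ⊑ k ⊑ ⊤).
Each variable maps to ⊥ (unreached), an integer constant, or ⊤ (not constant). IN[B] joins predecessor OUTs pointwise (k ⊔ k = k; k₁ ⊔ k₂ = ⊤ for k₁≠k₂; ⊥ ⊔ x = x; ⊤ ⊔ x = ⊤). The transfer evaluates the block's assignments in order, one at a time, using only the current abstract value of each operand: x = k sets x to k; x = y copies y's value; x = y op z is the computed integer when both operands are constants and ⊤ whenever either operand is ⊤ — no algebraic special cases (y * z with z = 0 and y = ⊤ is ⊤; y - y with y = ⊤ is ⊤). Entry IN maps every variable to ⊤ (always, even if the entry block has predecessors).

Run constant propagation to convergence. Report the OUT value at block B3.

Answer: {a: 0, b: 0, c: ⊤, d: 3, e: ⊤, f: ⊤}

Trace:
Per-block solution:
  B0:   IN=(all ⊤)   OUT=(all ⊤)
  B1:   IN=(all ⊤)   OUT={b:0, e:5; rest ⊤}
  B2:   IN={b:0, e:5; rest ⊤}   OUT={b:0; rest ⊤}
  B3:   IN={b:0; rest ⊤}   OUT={a:0, b:0, d:3; rest ⊤}

Merge at B3: IN[B3] = OUT[B2] = {a: ⊤, b: 0, c: ⊤, d: ⊤, e: ⊤, f: ⊤}
Applying B3's transfer function to that IN value gives OUT[B3] (row B3 above).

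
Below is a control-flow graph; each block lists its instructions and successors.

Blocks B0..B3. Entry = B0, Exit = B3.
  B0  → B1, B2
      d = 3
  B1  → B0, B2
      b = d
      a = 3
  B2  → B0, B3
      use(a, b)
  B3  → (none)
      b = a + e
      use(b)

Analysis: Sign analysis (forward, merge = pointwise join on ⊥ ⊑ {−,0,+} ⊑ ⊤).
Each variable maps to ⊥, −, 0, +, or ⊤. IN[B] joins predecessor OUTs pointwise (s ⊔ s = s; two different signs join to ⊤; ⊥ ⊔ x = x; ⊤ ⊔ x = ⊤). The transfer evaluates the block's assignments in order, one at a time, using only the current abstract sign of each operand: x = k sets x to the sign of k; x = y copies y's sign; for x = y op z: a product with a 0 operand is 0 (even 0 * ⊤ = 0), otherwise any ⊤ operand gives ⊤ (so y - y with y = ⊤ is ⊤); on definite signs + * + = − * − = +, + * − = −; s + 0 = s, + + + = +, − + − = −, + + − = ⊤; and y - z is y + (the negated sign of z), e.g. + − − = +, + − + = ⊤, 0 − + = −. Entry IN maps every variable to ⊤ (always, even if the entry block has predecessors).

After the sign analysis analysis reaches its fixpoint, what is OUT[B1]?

Per-block solution:
  B0:  IN=(all ⊤)  OUT={d:+; rest ⊤}
  B1:  IN={d:+; rest ⊤}  OUT={a:+, b:+, d:+; rest ⊤}
  B2:  IN={d:+; rest ⊤}  OUT={d:+; rest ⊤}
  B3:  IN={d:+; rest ⊤}  OUT={d:+; rest ⊤}

Merge at B1: IN[B1] = OUT[B0] = {a: ⊤, b: ⊤, c: ⊤, d: +, e: ⊤, f: ⊤}
Applying B1's transfer function to that IN value gives OUT[B1] (row B1 above).

Answer: {a: +, b: +, c: ⊤, d: +, e: ⊤, f: ⊤}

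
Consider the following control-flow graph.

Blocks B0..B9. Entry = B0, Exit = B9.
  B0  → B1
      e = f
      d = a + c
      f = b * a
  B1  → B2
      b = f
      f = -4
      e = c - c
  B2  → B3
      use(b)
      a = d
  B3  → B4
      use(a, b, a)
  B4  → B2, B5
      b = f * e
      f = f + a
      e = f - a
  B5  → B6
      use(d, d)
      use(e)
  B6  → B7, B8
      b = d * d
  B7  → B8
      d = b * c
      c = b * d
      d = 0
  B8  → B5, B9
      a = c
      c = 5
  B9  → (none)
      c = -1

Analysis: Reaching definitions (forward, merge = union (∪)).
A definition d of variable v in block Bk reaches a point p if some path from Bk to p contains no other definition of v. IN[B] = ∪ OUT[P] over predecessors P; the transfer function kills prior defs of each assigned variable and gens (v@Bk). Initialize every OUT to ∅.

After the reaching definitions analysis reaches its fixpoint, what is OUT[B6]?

Converged values:
  B0: | IN={} | OUT={d@B0, e@B0, f@B0}
  B1: | IN={d@B0, e@B0, f@B0} | OUT={b@B1, d@B0, e@B1, f@B1}
  B2: | IN={a@B2, b@B1, b@B4, d@B0, e@B1, e@B4, f@B1, f@B4} | OUT={a@B2, b@B1, b@B4, d@B0, e@B1, e@B4, f@B1, f@B4}
  B3: | IN={a@B2, b@B1, b@B4, d@B0, e@B1, e@B4, f@B1, f@B4} | OUT={a@B2, b@B1, b@B4, d@B0, e@B1, e@B4, f@B1, f@B4}
  B4: | IN={a@B2, b@B1, b@B4, d@B0, e@B1, e@B4, f@B1, f@B4} | OUT={a@B2, b@B4, d@B0, e@B4, f@B4}
  B5: | IN={a@B2, a@B8, b@B4, b@B6, c@B8, d@B0, d@B7, e@B4, f@B4} | OUT={a@B2, a@B8, b@B4, b@B6, c@B8, d@B0, d@B7, e@B4, f@B4}
  B6: | IN={a@B2, a@B8, b@B4, b@B6, c@B8, d@B0, d@B7, e@B4, f@B4} | OUT={a@B2, a@B8, b@B6, c@B8, d@B0, d@B7, e@B4, f@B4}
  B7: | IN={a@B2, a@B8, b@B6, c@B8, d@B0, d@B7, e@B4, f@B4} | OUT={a@B2, a@B8, b@B6, c@B7, d@B7, e@B4, f@B4}
  B8: | IN={a@B2, a@B8, b@B6, c@B7, c@B8, d@B0, d@B7, e@B4, f@B4} | OUT={a@B8, b@B6, c@B8, d@B0, d@B7, e@B4, f@B4}
  B9: | IN={a@B8, b@B6, c@B8, d@B0, d@B7, e@B4, f@B4} | OUT={a@B8, b@B6, c@B9, d@B0, d@B7, e@B4, f@B4}

Merge at B6: IN[B6] = OUT[B5] = {a@B2, a@B8, b@B4, b@B6, c@B8, d@B0, d@B7, e@B4, f@B4}
Applying B6's transfer function to that IN value gives OUT[B6] (row B6 above).

Answer: {a@B2, a@B8, b@B6, c@B8, d@B0, d@B7, e@B4, f@B4}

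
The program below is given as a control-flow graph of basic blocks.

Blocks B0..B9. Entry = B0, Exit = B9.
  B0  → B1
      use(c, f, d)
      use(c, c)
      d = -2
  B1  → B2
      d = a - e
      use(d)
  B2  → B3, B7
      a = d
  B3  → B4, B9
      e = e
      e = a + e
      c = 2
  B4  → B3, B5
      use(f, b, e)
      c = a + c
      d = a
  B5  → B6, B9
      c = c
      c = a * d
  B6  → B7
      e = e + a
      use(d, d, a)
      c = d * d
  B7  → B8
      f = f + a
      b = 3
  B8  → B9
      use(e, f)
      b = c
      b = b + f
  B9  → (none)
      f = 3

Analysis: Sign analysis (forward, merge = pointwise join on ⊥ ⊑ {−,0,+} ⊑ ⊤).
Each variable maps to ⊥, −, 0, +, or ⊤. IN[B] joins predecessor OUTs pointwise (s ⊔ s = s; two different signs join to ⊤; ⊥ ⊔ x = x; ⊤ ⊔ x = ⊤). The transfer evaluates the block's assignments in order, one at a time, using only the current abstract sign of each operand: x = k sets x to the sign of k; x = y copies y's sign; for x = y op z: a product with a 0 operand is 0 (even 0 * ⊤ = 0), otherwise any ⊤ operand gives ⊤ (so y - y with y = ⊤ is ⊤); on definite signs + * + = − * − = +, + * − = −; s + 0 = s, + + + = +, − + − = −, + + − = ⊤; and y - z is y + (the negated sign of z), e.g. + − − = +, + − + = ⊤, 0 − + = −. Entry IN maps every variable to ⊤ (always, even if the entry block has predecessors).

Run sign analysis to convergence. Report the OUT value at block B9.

Answer: {a: ⊤, b: ⊤, c: ⊤, d: ⊤, e: ⊤, f: +}

Trace:
Converged values:
  B0: | IN=(all ⊤) | OUT={d:-; rest ⊤}
  B1: | IN={d:-; rest ⊤} | OUT=(all ⊤)
  B2: | IN=(all ⊤) | OUT=(all ⊤)
  B3: | IN=(all ⊤) | OUT={c:+; rest ⊤}
  B4: | IN={c:+; rest ⊤} | OUT=(all ⊤)
  B5: | IN=(all ⊤) | OUT=(all ⊤)
  B6: | IN=(all ⊤) | OUT=(all ⊤)
  B7: | IN=(all ⊤) | OUT={b:+; rest ⊤}
  B8: | IN={b:+; rest ⊤} | OUT=(all ⊤)
  B9: | IN=(all ⊤) | OUT={f:+; rest ⊤}

Merge at B9: IN[B9] = OUT[B3] ⊔ OUT[B5] ⊔ OUT[B8] = {a: ⊤, b: ⊤, c: ⊤, d: ⊤, e: ⊤, f: ⊤}
Applying B9's transfer function to that IN value gives OUT[B9] (row B9 above).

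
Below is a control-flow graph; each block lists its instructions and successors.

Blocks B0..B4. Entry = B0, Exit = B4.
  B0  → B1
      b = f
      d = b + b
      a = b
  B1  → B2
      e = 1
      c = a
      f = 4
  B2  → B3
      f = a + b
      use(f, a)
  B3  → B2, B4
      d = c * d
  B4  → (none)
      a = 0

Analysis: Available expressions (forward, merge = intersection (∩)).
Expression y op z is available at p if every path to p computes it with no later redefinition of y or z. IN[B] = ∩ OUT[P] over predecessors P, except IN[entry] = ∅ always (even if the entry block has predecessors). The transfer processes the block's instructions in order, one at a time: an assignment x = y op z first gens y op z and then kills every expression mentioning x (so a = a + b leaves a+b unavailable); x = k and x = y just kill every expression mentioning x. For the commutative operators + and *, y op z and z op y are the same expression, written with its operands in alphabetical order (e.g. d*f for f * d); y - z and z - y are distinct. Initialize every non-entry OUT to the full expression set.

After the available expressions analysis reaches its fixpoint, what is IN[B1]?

Fixpoint table:
  B0:   IN={}   OUT={b+b}
  B1:   IN={b+b}   OUT={b+b}
  B2:   IN={b+b}   OUT={a+b, b+b}
  B3:   IN={a+b, b+b}   OUT={a+b, b+b}
  B4:   IN={a+b, b+b}   OUT={b+b}

Merge at B1: IN[B1] = OUT[B0] = {b+b}

Answer: {b+b}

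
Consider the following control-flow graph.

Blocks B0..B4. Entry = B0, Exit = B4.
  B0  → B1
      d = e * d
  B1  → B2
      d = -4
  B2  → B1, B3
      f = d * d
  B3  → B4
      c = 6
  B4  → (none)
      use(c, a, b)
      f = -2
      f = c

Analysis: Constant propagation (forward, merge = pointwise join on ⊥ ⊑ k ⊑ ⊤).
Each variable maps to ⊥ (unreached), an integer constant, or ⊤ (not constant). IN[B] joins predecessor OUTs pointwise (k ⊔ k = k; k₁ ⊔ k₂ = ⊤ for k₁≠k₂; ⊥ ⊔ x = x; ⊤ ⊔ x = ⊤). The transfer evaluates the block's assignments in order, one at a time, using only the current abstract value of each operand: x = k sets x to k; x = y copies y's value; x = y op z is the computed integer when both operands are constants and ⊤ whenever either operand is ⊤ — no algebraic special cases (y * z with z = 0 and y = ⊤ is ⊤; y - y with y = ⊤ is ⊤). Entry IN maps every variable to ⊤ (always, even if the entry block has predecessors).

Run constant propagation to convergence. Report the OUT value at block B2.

Answer: {a: ⊤, b: ⊤, c: ⊤, d: -4, e: ⊤, f: 16}

Derivation:
Converged values:
  B0:   IN=(all ⊤)   OUT=(all ⊤)
  B1:   IN=(all ⊤)   OUT={d:-4; rest ⊤}
  B2:   IN={d:-4; rest ⊤}   OUT={d:-4, f:16; rest ⊤}
  B3:   IN={d:-4, f:16; rest ⊤}   OUT={c:6, d:-4, f:16; rest ⊤}
  B4:   IN={c:6, d:-4, f:16; rest ⊤}   OUT={c:6, d:-4, f:6; rest ⊤}

Merge at B2: IN[B2] = OUT[B1] = {a: ⊤, b: ⊤, c: ⊤, d: -4, e: ⊤, f: ⊤}
Applying B2's transfer function to that IN value gives OUT[B2] (row B2 above).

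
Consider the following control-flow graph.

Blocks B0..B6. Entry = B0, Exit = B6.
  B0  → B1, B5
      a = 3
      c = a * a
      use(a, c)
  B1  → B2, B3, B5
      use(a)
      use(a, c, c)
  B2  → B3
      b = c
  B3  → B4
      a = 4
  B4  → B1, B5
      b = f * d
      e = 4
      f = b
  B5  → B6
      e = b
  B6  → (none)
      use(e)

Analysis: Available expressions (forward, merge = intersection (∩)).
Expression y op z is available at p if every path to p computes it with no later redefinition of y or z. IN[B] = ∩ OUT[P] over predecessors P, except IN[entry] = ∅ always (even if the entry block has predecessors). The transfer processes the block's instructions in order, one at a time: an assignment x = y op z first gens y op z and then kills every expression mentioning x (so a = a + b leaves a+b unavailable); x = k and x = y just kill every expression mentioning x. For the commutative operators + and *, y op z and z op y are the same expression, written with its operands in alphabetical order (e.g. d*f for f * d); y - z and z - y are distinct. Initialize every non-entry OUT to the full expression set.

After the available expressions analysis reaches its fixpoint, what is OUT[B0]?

Answer: {a*a}

Working:
Fixpoint table:
  B0: | IN={} | OUT={a*a}
  B1: | IN={} | OUT={}
  B2: | IN={} | OUT={}
  B3: | IN={} | OUT={}
  B4: | IN={} | OUT={}
  B5: | IN={} | OUT={}
  B6: | IN={} | OUT={}

B0 is the boundary node: IN[B0] = {}
Applying B0's transfer function to that IN value gives OUT[B0] (row B0 above).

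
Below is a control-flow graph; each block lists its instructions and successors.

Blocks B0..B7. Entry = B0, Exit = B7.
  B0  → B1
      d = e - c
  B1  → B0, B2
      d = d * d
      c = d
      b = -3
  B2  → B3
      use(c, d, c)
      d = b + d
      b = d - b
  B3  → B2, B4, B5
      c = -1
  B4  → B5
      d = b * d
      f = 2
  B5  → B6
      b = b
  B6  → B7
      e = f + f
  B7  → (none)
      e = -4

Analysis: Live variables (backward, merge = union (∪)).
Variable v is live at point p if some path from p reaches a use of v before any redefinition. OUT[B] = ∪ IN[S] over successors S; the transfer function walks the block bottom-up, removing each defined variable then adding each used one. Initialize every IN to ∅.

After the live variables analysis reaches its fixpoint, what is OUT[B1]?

Per-block solution:
  B0:  IN={c, e, f}  OUT={d, e, f}
  B1:  IN={d, e, f}  OUT={b, c, d, e, f}
  B2:  IN={b, c, d, f}  OUT={b, d, f}
  B3:  IN={b, d, f}  OUT={b, c, d, f}
  B4:  IN={b, d}  OUT={b, f}
  B5:  IN={b, f}  OUT={f}
  B6:  IN={f}  OUT={}
  B7:  IN={}  OUT={}

Merge at B1: OUT[B1] = IN[B0] ⊔ IN[B2] = {b, c, d, e, f}

Answer: {b, c, d, e, f}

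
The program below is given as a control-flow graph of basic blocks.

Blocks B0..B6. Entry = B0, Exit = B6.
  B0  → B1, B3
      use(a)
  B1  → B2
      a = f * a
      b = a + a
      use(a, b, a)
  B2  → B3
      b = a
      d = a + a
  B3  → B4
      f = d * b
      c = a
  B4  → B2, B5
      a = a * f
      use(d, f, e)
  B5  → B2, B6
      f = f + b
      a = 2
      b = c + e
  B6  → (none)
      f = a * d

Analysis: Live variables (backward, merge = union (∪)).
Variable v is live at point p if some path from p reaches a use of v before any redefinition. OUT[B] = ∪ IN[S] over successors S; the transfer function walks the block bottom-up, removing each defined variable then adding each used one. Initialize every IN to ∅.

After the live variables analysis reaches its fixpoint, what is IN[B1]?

Converged values:
  B0: | IN={a, b, d, e, f} | OUT={a, b, d, e, f}
  B1: | IN={a, e, f} | OUT={a, e}
  B2: | IN={a, e} | OUT={a, b, d, e}
  B3: | IN={a, b, d, e} | OUT={a, b, c, d, e, f}
  B4: | IN={a, b, c, d, e, f} | OUT={a, b, c, d, e, f}
  B5: | IN={b, c, d, e, f} | OUT={a, d, e}
  B6: | IN={a, d} | OUT={}

Merge at B1: OUT[B1] = IN[B2] = {a, e}
Applying B1's transfer function to that OUT value gives IN[B1] (row B1 above).

Answer: {a, e, f}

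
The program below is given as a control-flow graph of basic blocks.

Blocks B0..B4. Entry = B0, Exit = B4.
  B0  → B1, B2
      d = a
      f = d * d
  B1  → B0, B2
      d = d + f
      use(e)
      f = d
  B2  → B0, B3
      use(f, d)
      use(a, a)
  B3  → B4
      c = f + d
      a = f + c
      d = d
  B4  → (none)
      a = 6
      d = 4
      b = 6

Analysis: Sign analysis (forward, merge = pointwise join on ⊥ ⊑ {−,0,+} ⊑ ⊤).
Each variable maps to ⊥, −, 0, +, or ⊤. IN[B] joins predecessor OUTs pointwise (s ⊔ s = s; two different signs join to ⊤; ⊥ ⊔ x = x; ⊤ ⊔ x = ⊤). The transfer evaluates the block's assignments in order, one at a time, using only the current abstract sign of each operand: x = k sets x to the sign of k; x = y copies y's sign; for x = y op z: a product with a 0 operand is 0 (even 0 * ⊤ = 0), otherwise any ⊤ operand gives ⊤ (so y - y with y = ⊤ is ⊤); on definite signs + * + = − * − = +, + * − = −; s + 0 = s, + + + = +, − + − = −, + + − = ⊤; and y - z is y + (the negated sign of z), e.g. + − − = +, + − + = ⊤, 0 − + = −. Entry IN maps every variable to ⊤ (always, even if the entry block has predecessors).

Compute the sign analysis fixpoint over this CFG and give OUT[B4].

Converged values:
  B0:  IN=(all ⊤)  OUT=(all ⊤)
  B1:  IN=(all ⊤)  OUT=(all ⊤)
  B2:  IN=(all ⊤)  OUT=(all ⊤)
  B3:  IN=(all ⊤)  OUT=(all ⊤)
  B4:  IN=(all ⊤)  OUT={a:+, b:+, d:+; rest ⊤}

Merge at B4: IN[B4] = OUT[B3] = {a: ⊤, b: ⊤, c: ⊤, d: ⊤, e: ⊤, f: ⊤}
Applying B4's transfer function to that IN value gives OUT[B4] (row B4 above).

Answer: {a: +, b: +, c: ⊤, d: +, e: ⊤, f: ⊤}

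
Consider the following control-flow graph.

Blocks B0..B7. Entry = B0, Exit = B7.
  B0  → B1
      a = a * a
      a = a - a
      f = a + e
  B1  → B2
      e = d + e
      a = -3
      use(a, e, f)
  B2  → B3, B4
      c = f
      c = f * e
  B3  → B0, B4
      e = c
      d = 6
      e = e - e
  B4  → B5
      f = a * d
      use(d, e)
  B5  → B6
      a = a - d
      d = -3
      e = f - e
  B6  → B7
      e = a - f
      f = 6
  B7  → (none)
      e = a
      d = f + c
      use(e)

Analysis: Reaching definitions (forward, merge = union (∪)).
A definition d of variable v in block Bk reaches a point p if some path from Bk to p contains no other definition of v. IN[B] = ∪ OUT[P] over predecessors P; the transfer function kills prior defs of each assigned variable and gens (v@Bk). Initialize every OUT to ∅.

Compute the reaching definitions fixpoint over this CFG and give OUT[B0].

Answer: {a@B0, c@B2, d@B3, e@B3, f@B0}

Derivation:
Per-block solution:
  B0:  IN={a@B1, c@B2, d@B3, e@B3, f@B0}  OUT={a@B0, c@B2, d@B3, e@B3, f@B0}
  B1:  IN={a@B0, c@B2, d@B3, e@B3, f@B0}  OUT={a@B1, c@B2, d@B3, e@B1, f@B0}
  B2:  IN={a@B1, c@B2, d@B3, e@B1, f@B0}  OUT={a@B1, c@B2, d@B3, e@B1, f@B0}
  B3:  IN={a@B1, c@B2, d@B3, e@B1, f@B0}  OUT={a@B1, c@B2, d@B3, e@B3, f@B0}
  B4:  IN={a@B1, c@B2, d@B3, e@B1, e@B3, f@B0}  OUT={a@B1, c@B2, d@B3, e@B1, e@B3, f@B4}
  B5:  IN={a@B1, c@B2, d@B3, e@B1, e@B3, f@B4}  OUT={a@B5, c@B2, d@B5, e@B5, f@B4}
  B6:  IN={a@B5, c@B2, d@B5, e@B5, f@B4}  OUT={a@B5, c@B2, d@B5, e@B6, f@B6}
  B7:  IN={a@B5, c@B2, d@B5, e@B6, f@B6}  OUT={a@B5, c@B2, d@B7, e@B7, f@B6}

Merge at B0 (entry node, so the boundary value {} is joined with the incoming edge(s)): IN[B0] = {} ⊔ OUT[B3] = {a@B1, c@B2, d@B3, e@B3, f@B0}
Applying B0's transfer function to that IN value gives OUT[B0] (row B0 above).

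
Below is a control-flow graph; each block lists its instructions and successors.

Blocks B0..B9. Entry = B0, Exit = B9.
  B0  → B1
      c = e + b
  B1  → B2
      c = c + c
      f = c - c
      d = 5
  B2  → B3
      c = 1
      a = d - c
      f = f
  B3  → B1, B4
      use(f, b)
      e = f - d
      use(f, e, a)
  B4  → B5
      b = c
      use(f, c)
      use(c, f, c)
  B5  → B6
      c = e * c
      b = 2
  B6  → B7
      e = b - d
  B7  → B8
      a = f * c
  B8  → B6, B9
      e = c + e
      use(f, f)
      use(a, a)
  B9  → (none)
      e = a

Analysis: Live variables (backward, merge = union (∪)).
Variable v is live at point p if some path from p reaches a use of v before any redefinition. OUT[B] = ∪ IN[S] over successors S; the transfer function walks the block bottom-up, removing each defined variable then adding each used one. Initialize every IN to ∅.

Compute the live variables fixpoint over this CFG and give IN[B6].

Answer: {b, c, d, f}

Derivation:
Fixpoint table:
  B0:  IN={b, e}  OUT={b, c}
  B1:  IN={b, c}  OUT={b, d, f}
  B2:  IN={b, d, f}  OUT={a, b, c, d, f}
  B3:  IN={a, b, c, d, f}  OUT={b, c, d, e, f}
  B4:  IN={c, d, e, f}  OUT={c, d, e, f}
  B5:  IN={c, d, e, f}  OUT={b, c, d, f}
  B6:  IN={b, c, d, f}  OUT={b, c, d, e, f}
  B7:  IN={b, c, d, e, f}  OUT={a, b, c, d, e, f}
  B8:  IN={a, b, c, d, e, f}  OUT={a, b, c, d, f}
  B9:  IN={a}  OUT={}

Merge at B6: OUT[B6] = IN[B7] = {b, c, d, e, f}
Applying B6's transfer function to that OUT value gives IN[B6] (row B6 above).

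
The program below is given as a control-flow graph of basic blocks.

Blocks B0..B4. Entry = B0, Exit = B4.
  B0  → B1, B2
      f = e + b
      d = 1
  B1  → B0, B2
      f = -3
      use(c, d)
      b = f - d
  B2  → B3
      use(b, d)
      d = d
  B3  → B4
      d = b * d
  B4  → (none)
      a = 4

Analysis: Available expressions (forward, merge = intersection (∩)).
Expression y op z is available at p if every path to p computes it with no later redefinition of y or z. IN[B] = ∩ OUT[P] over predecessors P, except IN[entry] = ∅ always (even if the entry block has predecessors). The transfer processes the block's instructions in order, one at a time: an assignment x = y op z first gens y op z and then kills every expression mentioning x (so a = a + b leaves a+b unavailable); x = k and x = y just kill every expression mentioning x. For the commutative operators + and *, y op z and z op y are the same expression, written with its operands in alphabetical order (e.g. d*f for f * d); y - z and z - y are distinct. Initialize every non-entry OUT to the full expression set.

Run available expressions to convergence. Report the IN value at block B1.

Converged values:
  B0:   IN={}   OUT={b+e}
  B1:   IN={b+e}   OUT={f-d}
  B2:   IN={}   OUT={}
  B3:   IN={}   OUT={}
  B4:   IN={}   OUT={}

Merge at B1: IN[B1] = OUT[B0] = {b+e}

Answer: {b+e}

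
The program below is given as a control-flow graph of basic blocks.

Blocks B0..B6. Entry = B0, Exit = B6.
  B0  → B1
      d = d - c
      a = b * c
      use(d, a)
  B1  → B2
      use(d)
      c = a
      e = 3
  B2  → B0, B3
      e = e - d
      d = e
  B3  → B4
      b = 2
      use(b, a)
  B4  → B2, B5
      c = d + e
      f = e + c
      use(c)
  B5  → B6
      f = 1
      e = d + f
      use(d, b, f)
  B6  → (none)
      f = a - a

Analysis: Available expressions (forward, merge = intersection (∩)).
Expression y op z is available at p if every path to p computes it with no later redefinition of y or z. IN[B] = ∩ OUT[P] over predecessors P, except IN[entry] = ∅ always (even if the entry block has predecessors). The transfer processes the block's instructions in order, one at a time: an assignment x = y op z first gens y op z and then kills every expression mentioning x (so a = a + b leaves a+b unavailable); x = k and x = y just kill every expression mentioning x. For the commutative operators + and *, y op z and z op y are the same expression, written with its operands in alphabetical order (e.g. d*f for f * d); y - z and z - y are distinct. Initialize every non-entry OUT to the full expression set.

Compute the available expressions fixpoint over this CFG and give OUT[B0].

Answer: {b*c}

Derivation:
Converged values:
  B0:   IN={}   OUT={b*c}
  B1:   IN={b*c}   OUT={}
  B2:   IN={}   OUT={}
  B3:   IN={}   OUT={}
  B4:   IN={}   OUT={c+e, d+e}
  B5:   IN={c+e, d+e}   OUT={d+f}
  B6:   IN={d+f}   OUT={a-a}

Merge at B0 (entry node, so the boundary value {} is joined with the incoming edge(s)): IN[B0] = {} ∩ OUT[B2] = {}
Applying B0's transfer function to that IN value gives OUT[B0] (row B0 above).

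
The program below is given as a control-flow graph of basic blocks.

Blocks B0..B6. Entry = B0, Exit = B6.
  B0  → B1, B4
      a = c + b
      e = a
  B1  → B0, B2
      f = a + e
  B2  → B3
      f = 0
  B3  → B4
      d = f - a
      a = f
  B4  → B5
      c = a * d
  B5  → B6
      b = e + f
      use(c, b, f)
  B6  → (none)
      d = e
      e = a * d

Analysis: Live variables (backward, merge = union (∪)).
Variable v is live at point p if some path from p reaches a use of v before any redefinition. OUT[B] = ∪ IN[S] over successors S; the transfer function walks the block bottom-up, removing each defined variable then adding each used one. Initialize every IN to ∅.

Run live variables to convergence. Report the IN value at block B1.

Answer: {a, b, c, d, e}

Working:
Per-block solution:
  B0:   IN={b, c, d, f}   OUT={a, b, c, d, e, f}
  B1:   IN={a, b, c, d, e}   OUT={a, b, c, d, e, f}
  B2:   IN={a, e}   OUT={a, e, f}
  B3:   IN={a, e, f}   OUT={a, d, e, f}
  B4:   IN={a, d, e, f}   OUT={a, c, e, f}
  B5:   IN={a, c, e, f}   OUT={a, e}
  B6:   IN={a, e}   OUT={}

Merge at B1: OUT[B1] = IN[B0] ⊔ IN[B2] = {a, b, c, d, e, f}
Applying B1's transfer function to that OUT value gives IN[B1] (row B1 above).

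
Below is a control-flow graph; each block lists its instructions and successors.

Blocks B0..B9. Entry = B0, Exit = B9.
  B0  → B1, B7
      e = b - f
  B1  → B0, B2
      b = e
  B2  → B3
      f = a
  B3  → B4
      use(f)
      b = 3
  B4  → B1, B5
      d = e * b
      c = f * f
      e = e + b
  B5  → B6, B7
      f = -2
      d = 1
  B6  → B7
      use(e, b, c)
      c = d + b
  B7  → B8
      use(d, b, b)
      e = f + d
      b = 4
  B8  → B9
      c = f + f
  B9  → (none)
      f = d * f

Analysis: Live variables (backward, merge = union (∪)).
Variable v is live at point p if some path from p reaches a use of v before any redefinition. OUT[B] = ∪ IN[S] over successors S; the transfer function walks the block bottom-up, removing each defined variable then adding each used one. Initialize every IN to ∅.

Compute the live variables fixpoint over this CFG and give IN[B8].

Per-block solution:
  B0: | IN={a, b, d, f} | OUT={a, b, d, e, f}
  B1: | IN={a, d, e, f} | OUT={a, b, d, e, f}
  B2: | IN={a, e} | OUT={a, e, f}
  B3: | IN={a, e, f} | OUT={a, b, e, f}
  B4: | IN={a, b, e, f} | OUT={a, b, c, d, e, f}
  B5: | IN={b, c, e} | OUT={b, c, d, e, f}
  B6: | IN={b, c, d, e, f} | OUT={b, d, f}
  B7: | IN={b, d, f} | OUT={d, f}
  B8: | IN={d, f} | OUT={d, f}
  B9: | IN={d, f} | OUT={}

Merge at B8: OUT[B8] = IN[B9] = {d, f}
Applying B8's transfer function to that OUT value gives IN[B8] (row B8 above).

Answer: {d, f}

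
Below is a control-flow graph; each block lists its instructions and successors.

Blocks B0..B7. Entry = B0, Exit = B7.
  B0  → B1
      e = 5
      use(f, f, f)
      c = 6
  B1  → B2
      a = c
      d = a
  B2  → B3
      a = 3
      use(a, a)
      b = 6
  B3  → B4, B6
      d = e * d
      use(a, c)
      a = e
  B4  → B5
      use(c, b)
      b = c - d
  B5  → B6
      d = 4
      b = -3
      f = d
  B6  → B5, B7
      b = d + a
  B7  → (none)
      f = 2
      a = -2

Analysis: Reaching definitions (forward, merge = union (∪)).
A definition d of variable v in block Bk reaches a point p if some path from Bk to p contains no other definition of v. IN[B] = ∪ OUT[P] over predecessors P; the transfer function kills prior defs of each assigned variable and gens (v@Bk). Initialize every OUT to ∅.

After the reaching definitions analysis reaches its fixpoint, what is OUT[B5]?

Answer: {a@B3, b@B5, c@B0, d@B5, e@B0, f@B5}

Working:
Fixpoint table:
  B0:   IN={}   OUT={c@B0, e@B0}
  B1:   IN={c@B0, e@B0}   OUT={a@B1, c@B0, d@B1, e@B0}
  B2:   IN={a@B1, c@B0, d@B1, e@B0}   OUT={a@B2, b@B2, c@B0, d@B1, e@B0}
  B3:   IN={a@B2, b@B2, c@B0, d@B1, e@B0}   OUT={a@B3, b@B2, c@B0, d@B3, e@B0}
  B4:   IN={a@B3, b@B2, c@B0, d@B3, e@B0}   OUT={a@B3, b@B4, c@B0, d@B3, e@B0}
  B5:   IN={a@B3, b@B4, b@B6, c@B0, d@B3, d@B5, e@B0, f@B5}   OUT={a@B3, b@B5, c@B0, d@B5, e@B0, f@B5}
  B6:   IN={a@B3, b@B2, b@B5, c@B0, d@B3, d@B5, e@B0, f@B5}   OUT={a@B3, b@B6, c@B0, d@B3, d@B5, e@B0, f@B5}
  B7:   IN={a@B3, b@B6, c@B0, d@B3, d@B5, e@B0, f@B5}   OUT={a@B7, b@B6, c@B0, d@B3, d@B5, e@B0, f@B7}

Merge at B5: IN[B5] = OUT[B4] ⊔ OUT[B6] = {a@B3, b@B4, b@B6, c@B0, d@B3, d@B5, e@B0, f@B5}
Applying B5's transfer function to that IN value gives OUT[B5] (row B5 above).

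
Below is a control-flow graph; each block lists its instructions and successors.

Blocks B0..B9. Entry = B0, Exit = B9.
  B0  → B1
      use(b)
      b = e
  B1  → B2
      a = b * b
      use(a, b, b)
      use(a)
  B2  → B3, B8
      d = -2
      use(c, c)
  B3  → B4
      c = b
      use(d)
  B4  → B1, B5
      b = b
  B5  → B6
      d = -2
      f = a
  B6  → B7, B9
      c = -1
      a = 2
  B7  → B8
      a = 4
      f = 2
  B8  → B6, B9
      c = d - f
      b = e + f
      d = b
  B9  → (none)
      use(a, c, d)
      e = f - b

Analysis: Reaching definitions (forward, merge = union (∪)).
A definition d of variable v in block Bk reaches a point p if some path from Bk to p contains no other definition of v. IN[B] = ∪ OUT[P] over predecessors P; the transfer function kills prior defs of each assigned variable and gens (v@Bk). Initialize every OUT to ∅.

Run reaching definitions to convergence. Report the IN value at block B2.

Per-block solution:
  B0: | IN={} | OUT={b@B0}
  B1: | IN={a@B1, b@B0, b@B4, c@B3, d@B2} | OUT={a@B1, b@B0, b@B4, c@B3, d@B2}
  B2: | IN={a@B1, b@B0, b@B4, c@B3, d@B2} | OUT={a@B1, b@B0, b@B4, c@B3, d@B2}
  B3: | IN={a@B1, b@B0, b@B4, c@B3, d@B2} | OUT={a@B1, b@B0, b@B4, c@B3, d@B2}
  B4: | IN={a@B1, b@B0, b@B4, c@B3, d@B2} | OUT={a@B1, b@B4, c@B3, d@B2}
  B5: | IN={a@B1, b@B4, c@B3, d@B2} | OUT={a@B1, b@B4, c@B3, d@B5, f@B5}
  B6: | IN={a@B1, a@B7, b@B4, b@B8, c@B3, c@B8, d@B5, d@B8, f@B5, f@B7} | OUT={a@B6, b@B4, b@B8, c@B6, d@B5, d@B8, f@B5, f@B7}
  B7: | IN={a@B6, b@B4, b@B8, c@B6, d@B5, d@B8, f@B5, f@B7} | OUT={a@B7, b@B4, b@B8, c@B6, d@B5, d@B8, f@B7}
  B8: | IN={a@B1, a@B7, b@B0, b@B4, b@B8, c@B3, c@B6, d@B2, d@B5, d@B8, f@B7} | OUT={a@B1, a@B7, b@B8, c@B8, d@B8, f@B7}
  B9: | IN={a@B1, a@B6, a@B7, b@B4, b@B8, c@B6, c@B8, d@B5, d@B8, f@B5, f@B7} | OUT={a@B1, a@B6, a@B7, b@B4, b@B8, c@B6, c@B8, d@B5, d@B8, e@B9, f@B5, f@B7}

Merge at B2: IN[B2] = OUT[B1] = {a@B1, b@B0, b@B4, c@B3, d@B2}

Answer: {a@B1, b@B0, b@B4, c@B3, d@B2}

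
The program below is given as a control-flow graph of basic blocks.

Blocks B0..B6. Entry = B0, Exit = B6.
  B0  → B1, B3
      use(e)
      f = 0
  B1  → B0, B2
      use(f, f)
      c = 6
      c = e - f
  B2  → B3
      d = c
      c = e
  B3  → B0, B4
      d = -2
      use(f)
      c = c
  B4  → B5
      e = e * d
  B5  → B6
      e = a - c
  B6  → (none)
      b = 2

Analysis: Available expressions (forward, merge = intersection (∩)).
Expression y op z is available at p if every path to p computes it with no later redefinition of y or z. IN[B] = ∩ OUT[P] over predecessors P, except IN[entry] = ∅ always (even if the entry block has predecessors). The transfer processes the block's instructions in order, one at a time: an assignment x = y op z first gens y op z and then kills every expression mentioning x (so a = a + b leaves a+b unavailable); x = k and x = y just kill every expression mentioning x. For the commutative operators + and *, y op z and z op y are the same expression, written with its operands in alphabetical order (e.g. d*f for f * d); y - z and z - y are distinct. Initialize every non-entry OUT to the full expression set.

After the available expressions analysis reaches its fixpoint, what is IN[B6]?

Answer: {a-c}

Trace:
Per-block solution:
  B0:  IN={}  OUT={}
  B1:  IN={}  OUT={e-f}
  B2:  IN={e-f}  OUT={e-f}
  B3:  IN={}  OUT={}
  B4:  IN={}  OUT={}
  B5:  IN={}  OUT={a-c}
  B6:  IN={a-c}  OUT={a-c}

Merge at B6: IN[B6] = OUT[B5] = {a-c}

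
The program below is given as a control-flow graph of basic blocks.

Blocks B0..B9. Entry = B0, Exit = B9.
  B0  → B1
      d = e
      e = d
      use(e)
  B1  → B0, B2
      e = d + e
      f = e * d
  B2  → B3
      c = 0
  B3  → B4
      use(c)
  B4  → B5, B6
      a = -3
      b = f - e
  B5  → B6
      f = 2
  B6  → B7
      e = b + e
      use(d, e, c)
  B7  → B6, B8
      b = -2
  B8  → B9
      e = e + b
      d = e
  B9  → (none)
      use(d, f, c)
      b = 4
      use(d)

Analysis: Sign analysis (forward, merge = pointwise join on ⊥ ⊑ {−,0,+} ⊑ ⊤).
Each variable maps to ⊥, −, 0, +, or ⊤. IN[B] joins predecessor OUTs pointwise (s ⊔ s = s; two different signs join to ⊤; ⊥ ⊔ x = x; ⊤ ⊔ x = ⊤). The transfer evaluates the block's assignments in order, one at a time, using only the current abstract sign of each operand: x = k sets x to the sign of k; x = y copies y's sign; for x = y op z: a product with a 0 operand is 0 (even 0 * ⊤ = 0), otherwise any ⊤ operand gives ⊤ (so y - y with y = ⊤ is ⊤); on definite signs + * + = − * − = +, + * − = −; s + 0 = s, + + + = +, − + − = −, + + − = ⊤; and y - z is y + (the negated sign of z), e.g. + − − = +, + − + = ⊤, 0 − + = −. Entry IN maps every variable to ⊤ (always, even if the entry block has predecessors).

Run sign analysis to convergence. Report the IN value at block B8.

Fixpoint table:
  B0: | IN=(all ⊤) | OUT=(all ⊤)
  B1: | IN=(all ⊤) | OUT=(all ⊤)
  B2: | IN=(all ⊤) | OUT={c:0; rest ⊤}
  B3: | IN={c:0; rest ⊤} | OUT={c:0; rest ⊤}
  B4: | IN={c:0; rest ⊤} | OUT={a:-, c:0; rest ⊤}
  B5: | IN={a:-, c:0; rest ⊤} | OUT={a:-, c:0, f:+; rest ⊤}
  B6: | IN={a:-, c:0; rest ⊤} | OUT={a:-, c:0; rest ⊤}
  B7: | IN={a:-, c:0; rest ⊤} | OUT={a:-, b:-, c:0; rest ⊤}
  B8: | IN={a:-, b:-, c:0; rest ⊤} | OUT={a:-, b:-, c:0; rest ⊤}
  B9: | IN={a:-, b:-, c:0; rest ⊤} | OUT={a:-, b:+, c:0; rest ⊤}

Merge at B8: IN[B8] = OUT[B7] = {a: -, b: -, c: 0, d: ⊤, e: ⊤, f: ⊤}

Answer: {a: -, b: -, c: 0, d: ⊤, e: ⊤, f: ⊤}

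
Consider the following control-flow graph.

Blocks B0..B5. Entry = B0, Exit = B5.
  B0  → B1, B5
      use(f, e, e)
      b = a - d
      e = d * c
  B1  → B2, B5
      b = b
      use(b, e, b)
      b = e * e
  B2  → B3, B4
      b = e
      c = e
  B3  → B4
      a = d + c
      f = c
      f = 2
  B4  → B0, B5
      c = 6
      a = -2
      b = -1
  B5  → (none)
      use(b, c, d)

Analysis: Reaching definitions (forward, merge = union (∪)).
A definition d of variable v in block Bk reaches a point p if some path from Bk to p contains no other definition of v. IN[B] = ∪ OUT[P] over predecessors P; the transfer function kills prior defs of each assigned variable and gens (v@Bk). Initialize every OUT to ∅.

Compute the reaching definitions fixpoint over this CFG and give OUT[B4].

Answer: {a@B4, b@B4, c@B4, e@B0, f@B3}

Working:
Converged values:
  B0:  IN={a@B4, b@B4, c@B4, e@B0, f@B3}  OUT={a@B4, b@B0, c@B4, e@B0, f@B3}
  B1:  IN={a@B4, b@B0, c@B4, e@B0, f@B3}  OUT={a@B4, b@B1, c@B4, e@B0, f@B3}
  B2:  IN={a@B4, b@B1, c@B4, e@B0, f@B3}  OUT={a@B4, b@B2, c@B2, e@B0, f@B3}
  B3:  IN={a@B4, b@B2, c@B2, e@B0, f@B3}  OUT={a@B3, b@B2, c@B2, e@B0, f@B3}
  B4:  IN={a@B3, a@B4, b@B2, c@B2, e@B0, f@B3}  OUT={a@B4, b@B4, c@B4, e@B0, f@B3}
  B5:  IN={a@B4, b@B0, b@B1, b@B4, c@B4, e@B0, f@B3}  OUT={a@B4, b@B0, b@B1, b@B4, c@B4, e@B0, f@B3}

Merge at B4: IN[B4] = OUT[B2] ⊔ OUT[B3] = {a@B3, a@B4, b@B2, c@B2, e@B0, f@B3}
Applying B4's transfer function to that IN value gives OUT[B4] (row B4 above).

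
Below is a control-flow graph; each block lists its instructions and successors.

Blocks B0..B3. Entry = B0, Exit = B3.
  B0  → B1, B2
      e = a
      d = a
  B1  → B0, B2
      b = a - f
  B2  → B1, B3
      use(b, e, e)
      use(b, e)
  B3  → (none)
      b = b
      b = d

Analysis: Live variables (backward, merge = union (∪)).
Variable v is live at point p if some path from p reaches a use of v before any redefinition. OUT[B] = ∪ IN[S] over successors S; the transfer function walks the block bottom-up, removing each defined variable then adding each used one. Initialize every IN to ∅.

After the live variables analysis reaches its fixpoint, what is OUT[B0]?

Answer: {a, b, d, e, f}

Trace:
Converged values:
  B0: | IN={a, b, f} | OUT={a, b, d, e, f}
  B1: | IN={a, d, e, f} | OUT={a, b, d, e, f}
  B2: | IN={a, b, d, e, f} | OUT={a, b, d, e, f}
  B3: | IN={b, d} | OUT={}

Merge at B0: OUT[B0] = IN[B1] ⊔ IN[B2] = {a, b, d, e, f}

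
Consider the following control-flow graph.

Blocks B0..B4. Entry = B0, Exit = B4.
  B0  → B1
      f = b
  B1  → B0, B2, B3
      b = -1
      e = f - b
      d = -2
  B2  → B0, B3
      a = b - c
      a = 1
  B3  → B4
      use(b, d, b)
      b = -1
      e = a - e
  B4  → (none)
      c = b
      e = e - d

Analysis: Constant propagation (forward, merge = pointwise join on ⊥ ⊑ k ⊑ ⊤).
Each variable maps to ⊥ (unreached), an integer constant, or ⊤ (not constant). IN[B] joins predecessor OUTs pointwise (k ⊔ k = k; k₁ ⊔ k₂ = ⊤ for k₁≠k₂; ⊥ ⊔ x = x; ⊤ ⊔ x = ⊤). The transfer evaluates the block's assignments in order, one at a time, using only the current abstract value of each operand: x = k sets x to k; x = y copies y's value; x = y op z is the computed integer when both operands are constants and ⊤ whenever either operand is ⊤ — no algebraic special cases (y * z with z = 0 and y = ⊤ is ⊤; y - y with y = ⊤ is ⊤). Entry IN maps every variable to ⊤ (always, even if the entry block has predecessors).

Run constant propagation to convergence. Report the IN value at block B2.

Answer: {a: ⊤, b: -1, c: ⊤, d: -2, e: ⊤, f: ⊤}

Derivation:
Converged values:
  B0: | IN=(all ⊤) | OUT=(all ⊤)
  B1: | IN=(all ⊤) | OUT={b:-1, d:-2; rest ⊤}
  B2: | IN={b:-1, d:-2; rest ⊤} | OUT={a:1, b:-1, d:-2; rest ⊤}
  B3: | IN={b:-1, d:-2; rest ⊤} | OUT={b:-1, d:-2; rest ⊤}
  B4: | IN={b:-1, d:-2; rest ⊤} | OUT={b:-1, c:-1, d:-2; rest ⊤}

Merge at B2: IN[B2] = OUT[B1] = {a: ⊤, b: -1, c: ⊤, d: -2, e: ⊤, f: ⊤}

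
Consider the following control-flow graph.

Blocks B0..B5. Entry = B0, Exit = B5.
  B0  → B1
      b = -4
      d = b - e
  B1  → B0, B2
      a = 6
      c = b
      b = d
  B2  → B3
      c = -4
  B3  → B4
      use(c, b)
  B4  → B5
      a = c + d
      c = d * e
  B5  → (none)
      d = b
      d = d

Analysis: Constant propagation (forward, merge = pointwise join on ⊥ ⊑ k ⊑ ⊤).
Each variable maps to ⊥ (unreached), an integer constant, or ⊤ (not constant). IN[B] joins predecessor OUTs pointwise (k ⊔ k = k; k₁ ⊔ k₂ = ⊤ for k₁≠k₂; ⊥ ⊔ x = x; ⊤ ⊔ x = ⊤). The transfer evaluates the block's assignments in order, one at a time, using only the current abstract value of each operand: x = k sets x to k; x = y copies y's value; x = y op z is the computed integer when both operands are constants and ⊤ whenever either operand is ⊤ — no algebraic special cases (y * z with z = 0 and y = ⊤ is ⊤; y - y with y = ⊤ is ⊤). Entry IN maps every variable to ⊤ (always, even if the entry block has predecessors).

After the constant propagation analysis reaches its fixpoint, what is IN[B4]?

Converged values:
  B0:  IN=(all ⊤)  OUT={b:-4; rest ⊤}
  B1:  IN={b:-4; rest ⊤}  OUT={a:6, c:-4; rest ⊤}
  B2:  IN={a:6, c:-4; rest ⊤}  OUT={a:6, c:-4; rest ⊤}
  B3:  IN={a:6, c:-4; rest ⊤}  OUT={a:6, c:-4; rest ⊤}
  B4:  IN={a:6, c:-4; rest ⊤}  OUT=(all ⊤)
  B5:  IN=(all ⊤)  OUT=(all ⊤)

Merge at B4: IN[B4] = OUT[B3] = {a: 6, b: ⊤, c: -4, d: ⊤, e: ⊤, f: ⊤}

Answer: {a: 6, b: ⊤, c: -4, d: ⊤, e: ⊤, f: ⊤}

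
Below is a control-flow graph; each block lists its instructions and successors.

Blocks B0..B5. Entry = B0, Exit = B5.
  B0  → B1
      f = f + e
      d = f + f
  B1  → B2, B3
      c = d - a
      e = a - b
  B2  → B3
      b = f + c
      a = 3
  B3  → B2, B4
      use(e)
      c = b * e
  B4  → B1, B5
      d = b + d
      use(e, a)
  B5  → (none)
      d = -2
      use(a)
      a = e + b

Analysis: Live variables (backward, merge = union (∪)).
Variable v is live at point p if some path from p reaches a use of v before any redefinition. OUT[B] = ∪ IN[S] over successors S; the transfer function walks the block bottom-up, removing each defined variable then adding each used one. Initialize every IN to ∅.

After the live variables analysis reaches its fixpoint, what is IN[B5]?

Fixpoint table:
  B0: | IN={a, b, e, f} | OUT={a, b, d, f}
  B1: | IN={a, b, d, f} | OUT={a, b, c, d, e, f}
  B2: | IN={c, d, e, f} | OUT={a, b, d, e, f}
  B3: | IN={a, b, d, e, f} | OUT={a, b, c, d, e, f}
  B4: | IN={a, b, d, e, f} | OUT={a, b, d, e, f}
  B5: | IN={a, b, e} | OUT={}

B5 is the boundary node: OUT[B5] = {}
Applying B5's transfer function to that OUT value gives IN[B5] (row B5 above).

Answer: {a, b, e}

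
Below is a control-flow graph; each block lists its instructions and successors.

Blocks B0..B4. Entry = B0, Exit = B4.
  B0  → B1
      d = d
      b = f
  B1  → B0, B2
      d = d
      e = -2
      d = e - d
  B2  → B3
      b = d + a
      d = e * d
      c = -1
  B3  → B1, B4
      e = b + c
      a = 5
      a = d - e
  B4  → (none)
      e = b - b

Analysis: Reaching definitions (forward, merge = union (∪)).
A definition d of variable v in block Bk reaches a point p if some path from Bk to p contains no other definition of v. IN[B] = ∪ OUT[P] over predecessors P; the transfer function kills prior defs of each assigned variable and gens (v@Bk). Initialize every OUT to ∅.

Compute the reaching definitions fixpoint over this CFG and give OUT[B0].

Answer: {a@B3, b@B0, c@B2, d@B0, e@B1}

Derivation:
Per-block solution:
  B0:   IN={a@B3, b@B0, b@B2, c@B2, d@B1, e@B1}   OUT={a@B3, b@B0, c@B2, d@B0, e@B1}
  B1:   IN={a@B3, b@B0, b@B2, c@B2, d@B0, d@B2, e@B1, e@B3}   OUT={a@B3, b@B0, b@B2, c@B2, d@B1, e@B1}
  B2:   IN={a@B3, b@B0, b@B2, c@B2, d@B1, e@B1}   OUT={a@B3, b@B2, c@B2, d@B2, e@B1}
  B3:   IN={a@B3, b@B2, c@B2, d@B2, e@B1}   OUT={a@B3, b@B2, c@B2, d@B2, e@B3}
  B4:   IN={a@B3, b@B2, c@B2, d@B2, e@B3}   OUT={a@B3, b@B2, c@B2, d@B2, e@B4}

Merge at B0 (entry node, so the boundary value {} is joined with the incoming edge(s)): IN[B0] = {} ⊔ OUT[B1] = {a@B3, b@B0, b@B2, c@B2, d@B1, e@B1}
Applying B0's transfer function to that IN value gives OUT[B0] (row B0 above).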